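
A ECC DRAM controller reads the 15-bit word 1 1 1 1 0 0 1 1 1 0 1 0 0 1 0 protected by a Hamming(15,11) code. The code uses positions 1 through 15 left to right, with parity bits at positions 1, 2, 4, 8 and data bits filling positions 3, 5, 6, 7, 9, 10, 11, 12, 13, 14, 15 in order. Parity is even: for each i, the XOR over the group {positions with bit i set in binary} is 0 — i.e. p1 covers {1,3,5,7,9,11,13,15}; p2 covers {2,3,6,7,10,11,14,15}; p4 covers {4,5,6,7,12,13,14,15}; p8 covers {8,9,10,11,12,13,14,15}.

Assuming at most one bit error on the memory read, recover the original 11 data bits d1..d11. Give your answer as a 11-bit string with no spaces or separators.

s1 (pos 1,3,5,7,9,11,13,15): 1⊕1⊕0⊕1⊕1⊕1⊕0⊕0 = 1
s2 (pos 2,3,6,7,10,11,14,15): 1⊕1⊕0⊕1⊕0⊕1⊕1⊕0 = 1
s4 (pos 4,5,6,7,12,13,14,15): 1⊕0⊕0⊕1⊕0⊕0⊕1⊕0 = 1
s8 (pos 8,9,10,11,12,13,14,15): 1⊕1⊕0⊕1⊕0⊕0⊕1⊕0 = 0
Syndrome s8…s1 = 0111 → error at position 7.
Flip position 7: 111100111010010 → 111100011010010
Read data bits from positions 3,5,6,7,9,10,11,12,13,14,15: 10001010010

10001010010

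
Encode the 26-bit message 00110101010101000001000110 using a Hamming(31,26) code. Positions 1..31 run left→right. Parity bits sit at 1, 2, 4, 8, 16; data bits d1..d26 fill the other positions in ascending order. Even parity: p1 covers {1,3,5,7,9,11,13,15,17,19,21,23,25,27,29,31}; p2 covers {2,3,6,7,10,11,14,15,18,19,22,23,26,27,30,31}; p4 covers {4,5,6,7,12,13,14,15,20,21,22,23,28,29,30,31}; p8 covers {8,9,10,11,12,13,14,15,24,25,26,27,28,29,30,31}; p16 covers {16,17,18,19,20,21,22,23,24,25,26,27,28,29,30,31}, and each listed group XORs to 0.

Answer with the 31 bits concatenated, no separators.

1000011001010101101000001000110

Place data at non-parity positions: p1 p2 0 p4 0 1 1 p8 0 1 0 1 0 1 0 p16 1 0 1 0 0 0 0 0 1 0 0 0 1 1 0
p1 (pos 1,3,5,7,9,11,13,15,17,19,21,23,25,27,29,31): XOR of data positions = 0⊕0⊕1⊕0⊕0⊕0⊕0⊕1⊕1⊕0⊕0⊕1⊕0⊕1⊕0 = 1
p2 (pos 2,3,6,7,10,11,14,15,18,19,22,23,26,27,30,31): XOR of data positions = 0⊕1⊕1⊕1⊕0⊕1⊕0⊕0⊕1⊕0⊕0⊕0⊕0⊕1⊕0 = 0
p4 (pos 4,5,6,7,12,13,14,15,20,21,22,23,28,29,30,31): XOR of data positions = 0⊕1⊕1⊕1⊕0⊕1⊕0⊕0⊕0⊕0⊕0⊕0⊕1⊕1⊕0 = 0
p8 (pos 8,9,10,11,12,13,14,15,24,25,26,27,28,29,30,31): XOR of data positions = 0⊕1⊕0⊕1⊕0⊕1⊕0⊕0⊕1⊕0⊕0⊕0⊕1⊕1⊕0 = 0
p16 (pos 16,17,18,19,20,21,22,23,24,25,26,27,28,29,30,31): XOR of data positions = 1⊕0⊕1⊕0⊕0⊕0⊕0⊕0⊕1⊕0⊕0⊕0⊕1⊕1⊕0 = 1
Codeword: 1000011001010101101000001000110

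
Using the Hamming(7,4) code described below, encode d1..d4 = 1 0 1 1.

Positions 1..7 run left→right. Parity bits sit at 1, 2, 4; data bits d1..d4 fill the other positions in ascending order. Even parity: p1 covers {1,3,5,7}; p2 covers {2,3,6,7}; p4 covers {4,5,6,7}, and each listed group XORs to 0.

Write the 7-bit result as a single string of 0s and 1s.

Place data at non-parity positions: p1 p2 1 p4 0 1 1
p1 (pos 1,3,5,7): XOR of data positions = 1⊕0⊕1 = 0
p2 (pos 2,3,6,7): XOR of data positions = 1⊕1⊕1 = 1
p4 (pos 4,5,6,7): XOR of data positions = 0⊕1⊕1 = 0
Codeword: 0110011

0110011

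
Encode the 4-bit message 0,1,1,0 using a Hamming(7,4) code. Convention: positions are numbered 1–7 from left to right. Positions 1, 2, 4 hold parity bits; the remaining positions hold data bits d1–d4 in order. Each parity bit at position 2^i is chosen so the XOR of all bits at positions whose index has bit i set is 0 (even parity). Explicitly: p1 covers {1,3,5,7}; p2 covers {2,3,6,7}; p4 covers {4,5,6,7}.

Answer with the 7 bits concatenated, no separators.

Place data at non-parity positions: p1 p2 0 p4 1 1 0
p1 (pos 1,3,5,7): XOR of data positions = 0⊕1⊕0 = 1
p2 (pos 2,3,6,7): XOR of data positions = 0⊕1⊕0 = 1
p4 (pos 4,5,6,7): XOR of data positions = 1⊕1⊕0 = 0
Codeword: 1100110

1100110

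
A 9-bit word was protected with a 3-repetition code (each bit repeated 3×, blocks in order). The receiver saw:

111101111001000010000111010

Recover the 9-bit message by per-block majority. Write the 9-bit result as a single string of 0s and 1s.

111000010

Block 1 (111): 3 ones → 1
Block 2 (101): 2 ones → 1
Block 3 (111): 3 ones → 1
Block 4 (001): 1 one → 0
Block 5 (000): 0 ones → 0
Block 6 (010): 1 one → 0
Block 7 (000): 0 ones → 0
Block 8 (111): 3 ones → 1
Block 9 (010): 1 one → 0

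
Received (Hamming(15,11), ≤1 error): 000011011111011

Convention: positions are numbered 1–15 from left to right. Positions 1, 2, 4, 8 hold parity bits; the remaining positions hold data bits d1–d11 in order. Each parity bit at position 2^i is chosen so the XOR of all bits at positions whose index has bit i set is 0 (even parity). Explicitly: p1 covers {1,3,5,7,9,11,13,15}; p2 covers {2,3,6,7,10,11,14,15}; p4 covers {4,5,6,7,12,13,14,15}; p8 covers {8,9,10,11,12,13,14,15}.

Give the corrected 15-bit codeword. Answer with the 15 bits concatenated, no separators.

000011011111001

s1 (pos 1,3,5,7,9,11,13,15): 0⊕0⊕1⊕0⊕1⊕1⊕0⊕1 = 0
s2 (pos 2,3,6,7,10,11,14,15): 0⊕0⊕1⊕0⊕1⊕1⊕1⊕1 = 1
s4 (pos 4,5,6,7,12,13,14,15): 0⊕1⊕1⊕0⊕1⊕0⊕1⊕1 = 1
s8 (pos 8,9,10,11,12,13,14,15): 1⊕1⊕1⊕1⊕1⊕0⊕1⊕1 = 1
Syndrome s8…s1 = 1110 → error at position 14.
Flip position 14: 000011011111011 → 000011011111001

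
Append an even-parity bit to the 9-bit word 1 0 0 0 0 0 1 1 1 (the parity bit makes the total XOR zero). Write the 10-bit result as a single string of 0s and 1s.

1000001110

XOR of the 9 data bits: 1⊕0⊕0⊕0⊕0⊕0⊕1⊕1⊕1 = 0
Parity bit = 0 (so all 10 bits XOR to 0).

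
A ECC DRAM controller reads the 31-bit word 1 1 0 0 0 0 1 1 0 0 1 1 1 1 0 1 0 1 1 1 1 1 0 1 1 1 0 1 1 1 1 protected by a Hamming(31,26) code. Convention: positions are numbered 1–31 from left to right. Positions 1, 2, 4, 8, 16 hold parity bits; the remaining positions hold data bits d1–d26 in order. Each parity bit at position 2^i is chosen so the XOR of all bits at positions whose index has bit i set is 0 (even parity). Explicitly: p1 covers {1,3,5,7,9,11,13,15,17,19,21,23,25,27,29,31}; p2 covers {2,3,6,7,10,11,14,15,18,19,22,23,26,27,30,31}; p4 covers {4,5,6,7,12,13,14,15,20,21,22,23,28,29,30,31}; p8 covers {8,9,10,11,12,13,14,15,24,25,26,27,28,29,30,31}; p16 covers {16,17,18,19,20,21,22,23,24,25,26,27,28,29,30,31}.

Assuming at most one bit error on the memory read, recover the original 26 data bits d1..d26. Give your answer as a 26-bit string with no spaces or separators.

s1 (pos 1,3,5,7,9,11,13,15,17,19,21,23,25,27,29,31): 1⊕0⊕0⊕1⊕0⊕1⊕1⊕0⊕0⊕1⊕1⊕0⊕1⊕0⊕1⊕1 = 1
s2 (pos 2,3,6,7,10,11,14,15,18,19,22,23,26,27,30,31): 1⊕0⊕0⊕1⊕0⊕1⊕1⊕0⊕1⊕1⊕1⊕0⊕1⊕0⊕1⊕1 = 0
s4 (pos 4,5,6,7,12,13,14,15,20,21,22,23,28,29,30,31): 0⊕0⊕0⊕1⊕1⊕1⊕1⊕0⊕1⊕1⊕1⊕0⊕1⊕1⊕1⊕1 = 1
s8 (pos 8,9,10,11,12,13,14,15,24,25,26,27,28,29,30,31): 1⊕0⊕0⊕1⊕1⊕1⊕1⊕0⊕1⊕1⊕1⊕0⊕1⊕1⊕1⊕1 = 0
s16 (pos 16,17,18,19,20,21,22,23,24,25,26,27,28,29,30,31): 1⊕0⊕1⊕1⊕1⊕1⊕1⊕0⊕1⊕1⊕1⊕0⊕1⊕1⊕1⊕1 = 1
Syndrome s16…s1 = 10101 → error at position 21.
Flip position 21: 1100001100111101011111011101111 → 1100001100111101011101011101111
Read data bits from positions 3,5,6,7,9,10,11,12,13,14,15,17,18,19,20,21,22,23,24,25,26,27,28,29,30,31: 00010011110011101011101111

00010011110011101011101111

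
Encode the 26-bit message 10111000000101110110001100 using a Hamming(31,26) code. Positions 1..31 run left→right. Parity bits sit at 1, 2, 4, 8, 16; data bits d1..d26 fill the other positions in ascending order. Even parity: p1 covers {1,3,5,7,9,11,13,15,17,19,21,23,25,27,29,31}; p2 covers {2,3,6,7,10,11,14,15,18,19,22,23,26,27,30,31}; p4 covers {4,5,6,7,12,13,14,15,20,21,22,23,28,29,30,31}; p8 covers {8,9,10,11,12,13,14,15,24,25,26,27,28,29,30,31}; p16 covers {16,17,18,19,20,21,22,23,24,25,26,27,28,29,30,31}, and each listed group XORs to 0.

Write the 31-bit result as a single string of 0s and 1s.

Place data at non-parity positions: p1 p2 1 p4 0 1 1 p8 1 0 0 0 0 0 0 p16 1 0 1 1 1 0 1 1 0 0 0 1 1 0 0
p1 (pos 1,3,5,7,9,11,13,15,17,19,21,23,25,27,29,31): XOR of data positions = 1⊕0⊕1⊕1⊕0⊕0⊕0⊕1⊕1⊕1⊕1⊕0⊕0⊕1⊕0 = 0
p2 (pos 2,3,6,7,10,11,14,15,18,19,22,23,26,27,30,31): XOR of data positions = 1⊕1⊕1⊕0⊕0⊕0⊕0⊕0⊕1⊕0⊕1⊕0⊕0⊕0⊕0 = 1
p4 (pos 4,5,6,7,12,13,14,15,20,21,22,23,28,29,30,31): XOR of data positions = 0⊕1⊕1⊕0⊕0⊕0⊕0⊕1⊕1⊕0⊕1⊕1⊕1⊕0⊕0 = 1
p8 (pos 8,9,10,11,12,13,14,15,24,25,26,27,28,29,30,31): XOR of data positions = 1⊕0⊕0⊕0⊕0⊕0⊕0⊕1⊕0⊕0⊕0⊕1⊕1⊕0⊕0 = 0
p16 (pos 16,17,18,19,20,21,22,23,24,25,26,27,28,29,30,31): XOR of data positions = 1⊕0⊕1⊕1⊕1⊕0⊕1⊕1⊕0⊕0⊕0⊕1⊕1⊕0⊕0 = 0
Codeword: 0111011010000000101110110001100

0111011010000000101110110001100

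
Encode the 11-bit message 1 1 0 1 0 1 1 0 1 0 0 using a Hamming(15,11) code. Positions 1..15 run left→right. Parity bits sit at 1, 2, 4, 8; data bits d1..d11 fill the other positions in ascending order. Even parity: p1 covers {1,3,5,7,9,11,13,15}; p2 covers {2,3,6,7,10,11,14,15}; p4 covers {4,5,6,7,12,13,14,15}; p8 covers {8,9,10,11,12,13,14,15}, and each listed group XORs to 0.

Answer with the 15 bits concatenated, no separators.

101110110110100

Place data at non-parity positions: p1 p2 1 p4 1 0 1 p8 0 1 1 0 1 0 0
p1 (pos 1,3,5,7,9,11,13,15): XOR of data positions = 1⊕1⊕1⊕0⊕1⊕1⊕0 = 1
p2 (pos 2,3,6,7,10,11,14,15): XOR of data positions = 1⊕0⊕1⊕1⊕1⊕0⊕0 = 0
p4 (pos 4,5,6,7,12,13,14,15): XOR of data positions = 1⊕0⊕1⊕0⊕1⊕0⊕0 = 1
p8 (pos 8,9,10,11,12,13,14,15): XOR of data positions = 0⊕1⊕1⊕0⊕1⊕0⊕0 = 1
Codeword: 101110110110100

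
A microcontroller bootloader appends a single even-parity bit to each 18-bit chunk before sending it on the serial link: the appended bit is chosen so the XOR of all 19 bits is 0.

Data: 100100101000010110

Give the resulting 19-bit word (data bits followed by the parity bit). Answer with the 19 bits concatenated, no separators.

1001001010000101101

XOR of the 18 data bits: 1⊕0⊕0⊕1⊕0⊕0⊕1⊕0⊕1⊕0⊕0⊕0⊕0⊕1⊕0⊕1⊕1⊕0 = 1
Parity bit = 1 (so all 19 bits XOR to 0).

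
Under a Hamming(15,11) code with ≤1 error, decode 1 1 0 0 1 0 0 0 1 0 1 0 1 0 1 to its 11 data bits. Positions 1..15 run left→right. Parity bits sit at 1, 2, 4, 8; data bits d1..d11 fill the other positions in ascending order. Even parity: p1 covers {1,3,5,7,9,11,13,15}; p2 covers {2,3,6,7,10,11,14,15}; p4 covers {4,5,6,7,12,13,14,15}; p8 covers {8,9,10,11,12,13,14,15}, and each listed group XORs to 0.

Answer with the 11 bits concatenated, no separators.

s1 (pos 1,3,5,7,9,11,13,15): 1⊕0⊕1⊕0⊕1⊕1⊕1⊕1 = 0
s2 (pos 2,3,6,7,10,11,14,15): 1⊕0⊕0⊕0⊕0⊕1⊕0⊕1 = 1
s4 (pos 4,5,6,7,12,13,14,15): 0⊕1⊕0⊕0⊕0⊕1⊕0⊕1 = 1
s8 (pos 8,9,10,11,12,13,14,15): 0⊕1⊕0⊕1⊕0⊕1⊕0⊕1 = 0
Syndrome s8…s1 = 0110 → error at position 6.
Flip position 6: 110010001010101 → 110011001010101
Read data bits from positions 3,5,6,7,9,10,11,12,13,14,15: 01101010101

01101010101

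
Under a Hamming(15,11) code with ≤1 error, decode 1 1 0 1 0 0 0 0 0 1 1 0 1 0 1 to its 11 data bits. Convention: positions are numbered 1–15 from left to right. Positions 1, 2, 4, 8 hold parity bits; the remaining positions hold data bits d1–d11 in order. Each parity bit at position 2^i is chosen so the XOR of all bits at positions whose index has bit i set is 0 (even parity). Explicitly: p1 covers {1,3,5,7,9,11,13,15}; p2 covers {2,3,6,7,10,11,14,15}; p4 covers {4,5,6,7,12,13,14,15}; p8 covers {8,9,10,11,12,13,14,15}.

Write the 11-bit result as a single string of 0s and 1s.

s1 (pos 1,3,5,7,9,11,13,15): 1⊕0⊕0⊕0⊕0⊕1⊕1⊕1 = 0
s2 (pos 2,3,6,7,10,11,14,15): 1⊕0⊕0⊕0⊕1⊕1⊕0⊕1 = 0
s4 (pos 4,5,6,7,12,13,14,15): 1⊕0⊕0⊕0⊕0⊕1⊕0⊕1 = 1
s8 (pos 8,9,10,11,12,13,14,15): 0⊕0⊕1⊕1⊕0⊕1⊕0⊕1 = 0
Syndrome s8…s1 = 0100 → error at position 4.
Flip position 4: 110100000110101 → 110000000110101
Read data bits from positions 3,5,6,7,9,10,11,12,13,14,15: 00000110101

00000110101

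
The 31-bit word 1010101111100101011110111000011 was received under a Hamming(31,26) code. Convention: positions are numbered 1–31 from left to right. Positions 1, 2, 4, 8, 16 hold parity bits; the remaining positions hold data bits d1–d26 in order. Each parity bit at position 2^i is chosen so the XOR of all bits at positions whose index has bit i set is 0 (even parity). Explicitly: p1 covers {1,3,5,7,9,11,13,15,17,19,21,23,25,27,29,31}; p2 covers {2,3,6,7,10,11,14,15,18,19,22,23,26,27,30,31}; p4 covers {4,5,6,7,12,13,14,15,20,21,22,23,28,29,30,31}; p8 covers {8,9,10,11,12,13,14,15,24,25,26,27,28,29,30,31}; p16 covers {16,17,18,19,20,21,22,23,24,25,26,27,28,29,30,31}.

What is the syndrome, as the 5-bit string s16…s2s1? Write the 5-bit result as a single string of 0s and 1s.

s1 (pos 1,3,5,7,9,11,13,15,17,19,21,23,25,27,29,31): 1⊕1⊕1⊕1⊕1⊕1⊕0⊕0⊕0⊕1⊕1⊕1⊕1⊕0⊕0⊕1 = 1
s2 (pos 2,3,6,7,10,11,14,15,18,19,22,23,26,27,30,31): 0⊕1⊕0⊕1⊕1⊕1⊕1⊕0⊕1⊕1⊕0⊕1⊕0⊕0⊕1⊕1 = 0
s4 (pos 4,5,6,7,12,13,14,15,20,21,22,23,28,29,30,31): 0⊕1⊕0⊕1⊕0⊕0⊕1⊕0⊕1⊕1⊕0⊕1⊕0⊕0⊕1⊕1 = 0
s8 (pos 8,9,10,11,12,13,14,15,24,25,26,27,28,29,30,31): 1⊕1⊕1⊕1⊕0⊕0⊕1⊕0⊕1⊕1⊕0⊕0⊕0⊕0⊕1⊕1 = 1
s16 (pos 16,17,18,19,20,21,22,23,24,25,26,27,28,29,30,31): 1⊕0⊕1⊕1⊕1⊕1⊕0⊕1⊕1⊕1⊕0⊕0⊕0⊕0⊕1⊕1 = 0
Syndrome s16…s1 = 01001 → error at position 9.

01001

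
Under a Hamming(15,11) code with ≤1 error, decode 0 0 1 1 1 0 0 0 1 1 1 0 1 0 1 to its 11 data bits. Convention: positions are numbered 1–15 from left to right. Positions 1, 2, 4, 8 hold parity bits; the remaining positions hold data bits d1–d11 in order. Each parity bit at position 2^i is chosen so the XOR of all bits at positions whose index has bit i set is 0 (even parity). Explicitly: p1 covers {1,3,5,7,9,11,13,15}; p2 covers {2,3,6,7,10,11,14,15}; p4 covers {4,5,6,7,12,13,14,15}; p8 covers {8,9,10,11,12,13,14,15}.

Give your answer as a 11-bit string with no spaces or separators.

11001110101

s1 (pos 1,3,5,7,9,11,13,15): 0⊕1⊕1⊕0⊕1⊕1⊕1⊕1 = 0
s2 (pos 2,3,6,7,10,11,14,15): 0⊕1⊕0⊕0⊕1⊕1⊕0⊕1 = 0
s4 (pos 4,5,6,7,12,13,14,15): 1⊕1⊕0⊕0⊕0⊕1⊕0⊕1 = 0
s8 (pos 8,9,10,11,12,13,14,15): 0⊕1⊕1⊕1⊕0⊕1⊕0⊕1 = 1
Syndrome s8…s1 = 1000 → error at position 8.
Flip position 8: 001110001110101 → 001110011110101
Read data bits from positions 3,5,6,7,9,10,11,12,13,14,15: 11001110101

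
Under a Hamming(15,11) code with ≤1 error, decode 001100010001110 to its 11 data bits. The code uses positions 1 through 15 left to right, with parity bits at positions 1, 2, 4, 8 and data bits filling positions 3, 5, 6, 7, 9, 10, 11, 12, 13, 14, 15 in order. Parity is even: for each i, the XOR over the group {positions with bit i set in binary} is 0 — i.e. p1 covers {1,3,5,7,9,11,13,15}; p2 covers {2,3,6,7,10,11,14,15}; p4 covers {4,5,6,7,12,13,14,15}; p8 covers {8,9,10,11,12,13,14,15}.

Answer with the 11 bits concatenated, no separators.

s1 (pos 1,3,5,7,9,11,13,15): 0⊕1⊕0⊕0⊕0⊕0⊕1⊕0 = 0
s2 (pos 2,3,6,7,10,11,14,15): 0⊕1⊕0⊕0⊕0⊕0⊕1⊕0 = 0
s4 (pos 4,5,6,7,12,13,14,15): 1⊕0⊕0⊕0⊕1⊕1⊕1⊕0 = 0
s8 (pos 8,9,10,11,12,13,14,15): 1⊕0⊕0⊕0⊕1⊕1⊕1⊕0 = 0
Syndrome s8…s1 = 0000 → no error.
Read data bits from positions 3,5,6,7,9,10,11,12,13,14,15: 10000001110

10000001110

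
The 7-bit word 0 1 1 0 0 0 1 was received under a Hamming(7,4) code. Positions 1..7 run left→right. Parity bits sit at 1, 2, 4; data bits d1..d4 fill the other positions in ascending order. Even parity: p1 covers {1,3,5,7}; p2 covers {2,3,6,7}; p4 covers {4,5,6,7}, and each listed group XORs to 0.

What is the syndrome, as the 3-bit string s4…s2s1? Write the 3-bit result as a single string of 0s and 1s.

110

s1 (pos 1,3,5,7): 0⊕1⊕0⊕1 = 0
s2 (pos 2,3,6,7): 1⊕1⊕0⊕1 = 1
s4 (pos 4,5,6,7): 0⊕0⊕0⊕1 = 1
Syndrome s4…s1 = 110 → error at position 6.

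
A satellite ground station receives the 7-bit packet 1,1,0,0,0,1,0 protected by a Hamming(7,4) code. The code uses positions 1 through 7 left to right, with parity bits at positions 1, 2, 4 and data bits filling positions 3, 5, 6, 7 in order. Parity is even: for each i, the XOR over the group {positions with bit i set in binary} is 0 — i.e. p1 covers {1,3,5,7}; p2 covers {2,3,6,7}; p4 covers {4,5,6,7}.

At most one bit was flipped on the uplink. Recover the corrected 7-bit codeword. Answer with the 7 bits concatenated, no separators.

s1 (pos 1,3,5,7): 1⊕0⊕0⊕0 = 1
s2 (pos 2,3,6,7): 1⊕0⊕1⊕0 = 0
s4 (pos 4,5,6,7): 0⊕0⊕1⊕0 = 1
Syndrome s4…s1 = 101 → error at position 5.
Flip position 5: 1100010 → 1100110

1100110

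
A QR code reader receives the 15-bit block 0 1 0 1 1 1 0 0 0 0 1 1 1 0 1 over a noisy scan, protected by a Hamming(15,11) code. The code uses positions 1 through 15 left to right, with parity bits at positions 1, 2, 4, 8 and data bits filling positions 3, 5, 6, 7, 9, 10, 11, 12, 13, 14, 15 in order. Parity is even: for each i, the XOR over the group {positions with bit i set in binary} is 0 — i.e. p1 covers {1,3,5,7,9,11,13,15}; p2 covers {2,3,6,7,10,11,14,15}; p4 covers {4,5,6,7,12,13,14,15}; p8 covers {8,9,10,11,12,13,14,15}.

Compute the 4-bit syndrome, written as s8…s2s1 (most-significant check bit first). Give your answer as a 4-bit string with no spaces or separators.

s1 (pos 1,3,5,7,9,11,13,15): 0⊕0⊕1⊕0⊕0⊕1⊕1⊕1 = 0
s2 (pos 2,3,6,7,10,11,14,15): 1⊕0⊕1⊕0⊕0⊕1⊕0⊕1 = 0
s4 (pos 4,5,6,7,12,13,14,15): 1⊕1⊕1⊕0⊕1⊕1⊕0⊕1 = 0
s8 (pos 8,9,10,11,12,13,14,15): 0⊕0⊕0⊕1⊕1⊕1⊕0⊕1 = 0
Syndrome s8…s1 = 0000 → no error.

0000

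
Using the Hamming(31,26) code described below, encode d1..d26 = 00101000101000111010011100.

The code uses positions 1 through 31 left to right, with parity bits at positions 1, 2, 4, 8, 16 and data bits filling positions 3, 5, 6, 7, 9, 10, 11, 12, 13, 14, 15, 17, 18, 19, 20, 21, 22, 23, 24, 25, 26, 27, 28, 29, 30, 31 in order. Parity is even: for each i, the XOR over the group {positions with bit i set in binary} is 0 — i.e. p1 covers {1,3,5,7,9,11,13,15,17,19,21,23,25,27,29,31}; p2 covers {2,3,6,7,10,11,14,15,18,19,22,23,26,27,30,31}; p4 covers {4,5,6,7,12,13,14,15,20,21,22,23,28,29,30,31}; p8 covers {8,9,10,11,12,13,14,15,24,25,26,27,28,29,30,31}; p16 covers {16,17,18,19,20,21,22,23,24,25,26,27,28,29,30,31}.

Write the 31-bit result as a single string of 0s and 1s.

Place data at non-parity positions: p1 p2 0 p4 0 1 0 p8 1 0 0 0 1 0 1 p16 0 0 0 1 1 1 0 1 0 0 1 1 1 0 0
p1 (pos 1,3,5,7,9,11,13,15,17,19,21,23,25,27,29,31): XOR of data positions = 0⊕0⊕0⊕1⊕0⊕1⊕1⊕0⊕0⊕1⊕0⊕0⊕1⊕1⊕0 = 0
p2 (pos 2,3,6,7,10,11,14,15,18,19,22,23,26,27,30,31): XOR of data positions = 0⊕1⊕0⊕0⊕0⊕0⊕1⊕0⊕0⊕1⊕0⊕0⊕1⊕0⊕0 = 0
p4 (pos 4,5,6,7,12,13,14,15,20,21,22,23,28,29,30,31): XOR of data positions = 0⊕1⊕0⊕0⊕1⊕0⊕1⊕1⊕1⊕1⊕0⊕1⊕1⊕0⊕0 = 0
p8 (pos 8,9,10,11,12,13,14,15,24,25,26,27,28,29,30,31): XOR of data positions = 1⊕0⊕0⊕0⊕1⊕0⊕1⊕1⊕0⊕0⊕1⊕1⊕1⊕0⊕0 = 1
p16 (pos 16,17,18,19,20,21,22,23,24,25,26,27,28,29,30,31): XOR of data positions = 0⊕0⊕0⊕1⊕1⊕1⊕0⊕1⊕0⊕0⊕1⊕1⊕1⊕0⊕0 = 1
Codeword: 0000010110001011000111010011100

0000010110001011000111010011100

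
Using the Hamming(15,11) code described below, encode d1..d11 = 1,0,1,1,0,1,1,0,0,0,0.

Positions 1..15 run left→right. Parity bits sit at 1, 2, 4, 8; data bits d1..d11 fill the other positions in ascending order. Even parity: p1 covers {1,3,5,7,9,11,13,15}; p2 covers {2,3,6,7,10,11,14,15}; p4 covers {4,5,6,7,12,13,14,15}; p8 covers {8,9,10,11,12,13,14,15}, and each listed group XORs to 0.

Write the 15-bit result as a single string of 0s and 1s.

Place data at non-parity positions: p1 p2 1 p4 0 1 1 p8 0 1 1 0 0 0 0
p1 (pos 1,3,5,7,9,11,13,15): XOR of data positions = 1⊕0⊕1⊕0⊕1⊕0⊕0 = 1
p2 (pos 2,3,6,7,10,11,14,15): XOR of data positions = 1⊕1⊕1⊕1⊕1⊕0⊕0 = 1
p4 (pos 4,5,6,7,12,13,14,15): XOR of data positions = 0⊕1⊕1⊕0⊕0⊕0⊕0 = 0
p8 (pos 8,9,10,11,12,13,14,15): XOR of data positions = 0⊕1⊕1⊕0⊕0⊕0⊕0 = 0
Codeword: 111001100110000

111001100110000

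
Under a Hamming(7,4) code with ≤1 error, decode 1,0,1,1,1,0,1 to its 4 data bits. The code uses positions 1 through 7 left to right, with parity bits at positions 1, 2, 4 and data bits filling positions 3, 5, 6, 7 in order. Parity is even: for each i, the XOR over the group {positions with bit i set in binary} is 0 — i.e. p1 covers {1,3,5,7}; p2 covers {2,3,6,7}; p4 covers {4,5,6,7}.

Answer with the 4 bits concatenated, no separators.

s1 (pos 1,3,5,7): 1⊕1⊕1⊕1 = 0
s2 (pos 2,3,6,7): 0⊕1⊕0⊕1 = 0
s4 (pos 4,5,6,7): 1⊕1⊕0⊕1 = 1
Syndrome s4…s1 = 100 → error at position 4.
Flip position 4: 1011101 → 1010101
Read data bits from positions 3,5,6,7: 1101

1101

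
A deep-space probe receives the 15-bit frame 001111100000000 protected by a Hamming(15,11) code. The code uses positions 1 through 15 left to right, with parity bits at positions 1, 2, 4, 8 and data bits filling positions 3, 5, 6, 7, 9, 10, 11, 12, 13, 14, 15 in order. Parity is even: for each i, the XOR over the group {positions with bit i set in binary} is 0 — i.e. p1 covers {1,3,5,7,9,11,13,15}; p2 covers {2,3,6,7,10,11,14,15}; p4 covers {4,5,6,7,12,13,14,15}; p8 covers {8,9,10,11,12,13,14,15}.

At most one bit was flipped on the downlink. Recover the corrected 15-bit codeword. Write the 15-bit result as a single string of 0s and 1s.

000111100000000

s1 (pos 1,3,5,7,9,11,13,15): 0⊕1⊕1⊕1⊕0⊕0⊕0⊕0 = 1
s2 (pos 2,3,6,7,10,11,14,15): 0⊕1⊕1⊕1⊕0⊕0⊕0⊕0 = 1
s4 (pos 4,5,6,7,12,13,14,15): 1⊕1⊕1⊕1⊕0⊕0⊕0⊕0 = 0
s8 (pos 8,9,10,11,12,13,14,15): 0⊕0⊕0⊕0⊕0⊕0⊕0⊕0 = 0
Syndrome s8…s1 = 0011 → error at position 3.
Flip position 3: 001111100000000 → 000111100000000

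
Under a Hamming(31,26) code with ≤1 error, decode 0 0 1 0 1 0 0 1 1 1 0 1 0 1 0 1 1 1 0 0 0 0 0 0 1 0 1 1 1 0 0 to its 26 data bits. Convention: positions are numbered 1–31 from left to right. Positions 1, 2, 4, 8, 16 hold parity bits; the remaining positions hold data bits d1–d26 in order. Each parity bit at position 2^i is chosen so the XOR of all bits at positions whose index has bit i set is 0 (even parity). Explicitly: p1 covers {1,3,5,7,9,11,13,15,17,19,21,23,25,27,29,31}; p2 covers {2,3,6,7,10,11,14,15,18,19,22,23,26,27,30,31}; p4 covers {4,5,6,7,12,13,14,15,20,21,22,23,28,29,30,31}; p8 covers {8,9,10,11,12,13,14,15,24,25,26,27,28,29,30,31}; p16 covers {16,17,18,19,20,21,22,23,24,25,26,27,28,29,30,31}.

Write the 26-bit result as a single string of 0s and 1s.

s1 (pos 1,3,5,7,9,11,13,15,17,19,21,23,25,27,29,31): 0⊕1⊕1⊕0⊕1⊕0⊕0⊕0⊕1⊕0⊕0⊕0⊕1⊕1⊕1⊕0 = 1
s2 (pos 2,3,6,7,10,11,14,15,18,19,22,23,26,27,30,31): 0⊕1⊕0⊕0⊕1⊕0⊕1⊕0⊕1⊕0⊕0⊕0⊕0⊕1⊕0⊕0 = 1
s4 (pos 4,5,6,7,12,13,14,15,20,21,22,23,28,29,30,31): 0⊕1⊕0⊕0⊕1⊕0⊕1⊕0⊕0⊕0⊕0⊕0⊕1⊕1⊕0⊕0 = 1
s8 (pos 8,9,10,11,12,13,14,15,24,25,26,27,28,29,30,31): 1⊕1⊕1⊕0⊕1⊕0⊕1⊕0⊕0⊕1⊕0⊕1⊕1⊕1⊕0⊕0 = 1
s16 (pos 16,17,18,19,20,21,22,23,24,25,26,27,28,29,30,31): 1⊕1⊕1⊕0⊕0⊕0⊕0⊕0⊕0⊕1⊕0⊕1⊕1⊕1⊕0⊕0 = 1
Syndrome s16…s1 = 11111 → error at position 31.
Flip position 31: 0010100111010101110000001011100 → 0010100111010101110000001011101
Read data bits from positions 3,5,6,7,9,10,11,12,13,14,15,17,18,19,20,21,22,23,24,25,26,27,28,29,30,31: 11001101010110000001011101

11001101010110000001011101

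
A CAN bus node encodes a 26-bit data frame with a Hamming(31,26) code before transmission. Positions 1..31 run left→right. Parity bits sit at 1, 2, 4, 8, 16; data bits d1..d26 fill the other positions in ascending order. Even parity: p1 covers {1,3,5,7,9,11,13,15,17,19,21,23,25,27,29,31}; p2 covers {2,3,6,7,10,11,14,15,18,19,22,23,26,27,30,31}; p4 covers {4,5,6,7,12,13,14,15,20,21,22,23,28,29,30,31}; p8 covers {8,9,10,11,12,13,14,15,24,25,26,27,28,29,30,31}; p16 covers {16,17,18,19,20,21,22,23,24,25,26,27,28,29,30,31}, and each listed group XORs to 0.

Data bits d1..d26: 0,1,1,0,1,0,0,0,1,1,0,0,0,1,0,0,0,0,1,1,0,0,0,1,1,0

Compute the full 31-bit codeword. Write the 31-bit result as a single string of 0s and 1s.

Place data at non-parity positions: p1 p2 0 p4 1 1 0 p8 1 0 0 0 1 1 0 p16 0 0 1 0 0 0 0 1 1 0 0 0 1 1 0
p1 (pos 1,3,5,7,9,11,13,15,17,19,21,23,25,27,29,31): XOR of data positions = 0⊕1⊕0⊕1⊕0⊕1⊕0⊕0⊕1⊕0⊕0⊕1⊕0⊕1⊕0 = 0
p2 (pos 2,3,6,7,10,11,14,15,18,19,22,23,26,27,30,31): XOR of data positions = 0⊕1⊕0⊕0⊕0⊕1⊕0⊕0⊕1⊕0⊕0⊕0⊕0⊕1⊕0 = 0
p4 (pos 4,5,6,7,12,13,14,15,20,21,22,23,28,29,30,31): XOR of data positions = 1⊕1⊕0⊕0⊕1⊕1⊕0⊕0⊕0⊕0⊕0⊕0⊕1⊕1⊕0 = 0
p8 (pos 8,9,10,11,12,13,14,15,24,25,26,27,28,29,30,31): XOR of data positions = 1⊕0⊕0⊕0⊕1⊕1⊕0⊕1⊕1⊕0⊕0⊕0⊕1⊕1⊕0 = 1
p16 (pos 16,17,18,19,20,21,22,23,24,25,26,27,28,29,30,31): XOR of data positions = 0⊕0⊕1⊕0⊕0⊕0⊕0⊕1⊕1⊕0⊕0⊕0⊕1⊕1⊕0 = 1
Codeword: 0000110110001101001000011000110

0000110110001101001000011000110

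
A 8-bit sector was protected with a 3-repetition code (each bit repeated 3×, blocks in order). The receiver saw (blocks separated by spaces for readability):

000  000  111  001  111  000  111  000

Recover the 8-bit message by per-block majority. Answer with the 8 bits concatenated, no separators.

00101010

Block 1 (000): 0 ones → 0
Block 2 (000): 0 ones → 0
Block 3 (111): 3 ones → 1
Block 4 (001): 1 one → 0
Block 5 (111): 3 ones → 1
Block 6 (000): 0 ones → 0
Block 7 (111): 3 ones → 1
Block 8 (000): 0 ones → 0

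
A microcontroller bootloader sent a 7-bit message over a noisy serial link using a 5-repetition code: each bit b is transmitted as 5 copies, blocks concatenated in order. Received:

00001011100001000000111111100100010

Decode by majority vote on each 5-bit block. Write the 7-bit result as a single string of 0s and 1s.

Block 1 (00001): 1 one → 0
Block 2 (01110): 3 ones → 1
Block 3 (00010): 1 one → 0
Block 4 (00000): 0 ones → 0
Block 5 (11111): 5 ones → 1
Block 6 (11001): 3 ones → 1
Block 7 (00010): 1 one → 0

0100110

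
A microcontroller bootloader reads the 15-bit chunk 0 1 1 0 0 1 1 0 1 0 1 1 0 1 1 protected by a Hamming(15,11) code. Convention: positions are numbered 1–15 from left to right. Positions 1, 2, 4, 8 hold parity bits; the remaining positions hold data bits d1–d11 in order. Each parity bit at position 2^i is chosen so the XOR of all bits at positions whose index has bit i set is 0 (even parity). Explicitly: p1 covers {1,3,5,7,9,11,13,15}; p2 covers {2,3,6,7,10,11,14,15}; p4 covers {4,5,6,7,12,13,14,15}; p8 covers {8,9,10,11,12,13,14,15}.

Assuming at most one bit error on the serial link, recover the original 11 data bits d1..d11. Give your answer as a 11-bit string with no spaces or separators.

s1 (pos 1,3,5,7,9,11,13,15): 0⊕1⊕0⊕1⊕1⊕1⊕0⊕1 = 1
s2 (pos 2,3,6,7,10,11,14,15): 1⊕1⊕1⊕1⊕0⊕1⊕1⊕1 = 1
s4 (pos 4,5,6,7,12,13,14,15): 0⊕0⊕1⊕1⊕1⊕0⊕1⊕1 = 1
s8 (pos 8,9,10,11,12,13,14,15): 0⊕1⊕0⊕1⊕1⊕0⊕1⊕1 = 1
Syndrome s8…s1 = 1111 → error at position 15.
Flip position 15: 011001101011011 → 011001101011010
Read data bits from positions 3,5,6,7,9,10,11,12,13,14,15: 10111011010

10111011010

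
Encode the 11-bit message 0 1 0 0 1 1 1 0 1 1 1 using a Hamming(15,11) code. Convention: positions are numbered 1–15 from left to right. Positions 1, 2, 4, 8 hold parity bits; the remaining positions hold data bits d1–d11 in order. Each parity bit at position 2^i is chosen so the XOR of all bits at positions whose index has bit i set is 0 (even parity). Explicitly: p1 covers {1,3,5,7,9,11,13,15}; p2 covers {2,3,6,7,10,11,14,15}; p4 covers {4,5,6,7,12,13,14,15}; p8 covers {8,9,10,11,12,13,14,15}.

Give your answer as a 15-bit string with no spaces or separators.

100010001110111

Place data at non-parity positions: p1 p2 0 p4 1 0 0 p8 1 1 1 0 1 1 1
p1 (pos 1,3,5,7,9,11,13,15): XOR of data positions = 0⊕1⊕0⊕1⊕1⊕1⊕1 = 1
p2 (pos 2,3,6,7,10,11,14,15): XOR of data positions = 0⊕0⊕0⊕1⊕1⊕1⊕1 = 0
p4 (pos 4,5,6,7,12,13,14,15): XOR of data positions = 1⊕0⊕0⊕0⊕1⊕1⊕1 = 0
p8 (pos 8,9,10,11,12,13,14,15): XOR of data positions = 1⊕1⊕1⊕0⊕1⊕1⊕1 = 0
Codeword: 100010001110111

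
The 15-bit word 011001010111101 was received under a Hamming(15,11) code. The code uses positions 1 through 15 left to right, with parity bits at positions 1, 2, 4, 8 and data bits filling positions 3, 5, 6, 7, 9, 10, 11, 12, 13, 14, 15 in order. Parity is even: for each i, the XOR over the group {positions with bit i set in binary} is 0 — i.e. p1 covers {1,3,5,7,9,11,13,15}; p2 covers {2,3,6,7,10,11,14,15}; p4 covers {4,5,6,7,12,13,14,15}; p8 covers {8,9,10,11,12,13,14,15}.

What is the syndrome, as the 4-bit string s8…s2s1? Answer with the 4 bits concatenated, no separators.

0000

s1 (pos 1,3,5,7,9,11,13,15): 0⊕1⊕0⊕0⊕0⊕1⊕1⊕1 = 0
s2 (pos 2,3,6,7,10,11,14,15): 1⊕1⊕1⊕0⊕1⊕1⊕0⊕1 = 0
s4 (pos 4,5,6,7,12,13,14,15): 0⊕0⊕1⊕0⊕1⊕1⊕0⊕1 = 0
s8 (pos 8,9,10,11,12,13,14,15): 1⊕0⊕1⊕1⊕1⊕1⊕0⊕1 = 0
Syndrome s8…s1 = 0000 → no error.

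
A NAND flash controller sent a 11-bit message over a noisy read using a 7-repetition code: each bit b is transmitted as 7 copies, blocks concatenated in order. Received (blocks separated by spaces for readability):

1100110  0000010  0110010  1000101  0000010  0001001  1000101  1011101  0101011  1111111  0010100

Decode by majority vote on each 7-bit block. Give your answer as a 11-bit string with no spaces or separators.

10000001110

Block 1 (1100110): 4 ones → 1
Block 2 (0000010): 1 one → 0
Block 3 (0110010): 3 ones → 0
Block 4 (1000101): 3 ones → 0
Block 5 (0000010): 1 one → 0
Block 6 (0001001): 2 ones → 0
Block 7 (1000101): 3 ones → 0
Block 8 (1011101): 5 ones → 1
Block 9 (0101011): 4 ones → 1
Block 10 (1111111): 7 ones → 1
Block 11 (0010100): 2 ones → 0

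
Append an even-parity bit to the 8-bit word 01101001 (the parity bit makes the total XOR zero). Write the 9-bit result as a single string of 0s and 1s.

011010010

XOR of the 8 data bits: 0⊕1⊕1⊕0⊕1⊕0⊕0⊕1 = 0
Parity bit = 0 (so all 9 bits XOR to 0).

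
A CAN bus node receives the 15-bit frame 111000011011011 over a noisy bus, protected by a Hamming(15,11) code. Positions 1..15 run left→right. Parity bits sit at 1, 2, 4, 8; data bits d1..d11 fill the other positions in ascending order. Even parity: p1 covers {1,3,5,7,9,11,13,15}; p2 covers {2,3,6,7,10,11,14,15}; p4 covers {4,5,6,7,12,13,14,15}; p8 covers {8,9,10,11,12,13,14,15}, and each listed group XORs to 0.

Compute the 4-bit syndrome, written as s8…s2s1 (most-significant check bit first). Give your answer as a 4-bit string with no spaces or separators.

0111

s1 (pos 1,3,5,7,9,11,13,15): 1⊕1⊕0⊕0⊕1⊕1⊕0⊕1 = 1
s2 (pos 2,3,6,7,10,11,14,15): 1⊕1⊕0⊕0⊕0⊕1⊕1⊕1 = 1
s4 (pos 4,5,6,7,12,13,14,15): 0⊕0⊕0⊕0⊕1⊕0⊕1⊕1 = 1
s8 (pos 8,9,10,11,12,13,14,15): 1⊕1⊕0⊕1⊕1⊕0⊕1⊕1 = 0
Syndrome s8…s1 = 0111 → error at position 7.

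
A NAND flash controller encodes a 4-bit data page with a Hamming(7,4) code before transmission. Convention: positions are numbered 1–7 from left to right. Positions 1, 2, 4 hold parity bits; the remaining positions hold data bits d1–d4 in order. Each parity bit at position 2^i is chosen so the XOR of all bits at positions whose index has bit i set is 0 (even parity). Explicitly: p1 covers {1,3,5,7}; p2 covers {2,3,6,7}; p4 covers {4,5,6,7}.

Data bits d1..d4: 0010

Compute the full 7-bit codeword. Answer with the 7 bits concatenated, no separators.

Place data at non-parity positions: p1 p2 0 p4 0 1 0
p1 (pos 1,3,5,7): XOR of data positions = 0⊕0⊕0 = 0
p2 (pos 2,3,6,7): XOR of data positions = 0⊕1⊕0 = 1
p4 (pos 4,5,6,7): XOR of data positions = 0⊕1⊕0 = 1
Codeword: 0101010

0101010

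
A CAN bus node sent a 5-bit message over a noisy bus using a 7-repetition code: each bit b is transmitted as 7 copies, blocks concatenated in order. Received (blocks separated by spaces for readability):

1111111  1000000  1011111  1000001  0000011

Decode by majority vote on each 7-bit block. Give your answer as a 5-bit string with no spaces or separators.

Block 1 (1111111): 7 ones → 1
Block 2 (1000000): 1 one → 0
Block 3 (1011111): 6 ones → 1
Block 4 (1000001): 2 ones → 0
Block 5 (0000011): 2 ones → 0

10100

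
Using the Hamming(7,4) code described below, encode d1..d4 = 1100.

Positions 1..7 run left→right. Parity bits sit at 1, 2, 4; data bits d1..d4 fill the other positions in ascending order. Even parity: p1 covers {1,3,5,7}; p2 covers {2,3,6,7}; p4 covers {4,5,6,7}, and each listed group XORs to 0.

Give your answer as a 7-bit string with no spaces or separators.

Place data at non-parity positions: p1 p2 1 p4 1 0 0
p1 (pos 1,3,5,7): XOR of data positions = 1⊕1⊕0 = 0
p2 (pos 2,3,6,7): XOR of data positions = 1⊕0⊕0 = 1
p4 (pos 4,5,6,7): XOR of data positions = 1⊕0⊕0 = 1
Codeword: 0111100

0111100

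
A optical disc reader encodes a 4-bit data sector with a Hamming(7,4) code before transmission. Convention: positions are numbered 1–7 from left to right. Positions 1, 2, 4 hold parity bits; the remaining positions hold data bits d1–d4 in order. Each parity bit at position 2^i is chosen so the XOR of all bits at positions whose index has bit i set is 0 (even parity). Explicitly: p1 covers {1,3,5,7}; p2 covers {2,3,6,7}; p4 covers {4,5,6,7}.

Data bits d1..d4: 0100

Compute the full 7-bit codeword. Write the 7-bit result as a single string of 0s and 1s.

1001100

Place data at non-parity positions: p1 p2 0 p4 1 0 0
p1 (pos 1,3,5,7): XOR of data positions = 0⊕1⊕0 = 1
p2 (pos 2,3,6,7): XOR of data positions = 0⊕0⊕0 = 0
p4 (pos 4,5,6,7): XOR of data positions = 1⊕0⊕0 = 1
Codeword: 1001100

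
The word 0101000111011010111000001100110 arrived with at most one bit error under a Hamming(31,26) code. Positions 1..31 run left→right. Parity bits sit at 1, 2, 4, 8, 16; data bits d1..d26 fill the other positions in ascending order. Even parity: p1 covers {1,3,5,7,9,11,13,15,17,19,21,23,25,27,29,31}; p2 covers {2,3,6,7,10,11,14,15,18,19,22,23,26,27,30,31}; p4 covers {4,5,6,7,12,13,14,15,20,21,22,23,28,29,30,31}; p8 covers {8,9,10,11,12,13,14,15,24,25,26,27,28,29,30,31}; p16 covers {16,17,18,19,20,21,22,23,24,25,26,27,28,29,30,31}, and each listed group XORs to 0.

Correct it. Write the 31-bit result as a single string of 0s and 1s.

0101000111011010110000001100110

s1 (pos 1,3,5,7,9,11,13,15,17,19,21,23,25,27,29,31): 0⊕0⊕0⊕0⊕1⊕0⊕1⊕1⊕1⊕1⊕0⊕0⊕1⊕0⊕1⊕0 = 1
s2 (pos 2,3,6,7,10,11,14,15,18,19,22,23,26,27,30,31): 1⊕0⊕0⊕0⊕1⊕0⊕0⊕1⊕1⊕1⊕0⊕0⊕1⊕0⊕1⊕0 = 1
s4 (pos 4,5,6,7,12,13,14,15,20,21,22,23,28,29,30,31): 1⊕0⊕0⊕0⊕1⊕1⊕0⊕1⊕0⊕0⊕0⊕0⊕0⊕1⊕1⊕0 = 0
s8 (pos 8,9,10,11,12,13,14,15,24,25,26,27,28,29,30,31): 1⊕1⊕1⊕0⊕1⊕1⊕0⊕1⊕0⊕1⊕1⊕0⊕0⊕1⊕1⊕0 = 0
s16 (pos 16,17,18,19,20,21,22,23,24,25,26,27,28,29,30,31): 0⊕1⊕1⊕1⊕0⊕0⊕0⊕0⊕0⊕1⊕1⊕0⊕0⊕1⊕1⊕0 = 1
Syndrome s16…s1 = 10011 → error at position 19.
Flip position 19: 0101000111011010111000001100110 → 0101000111011010110000001100110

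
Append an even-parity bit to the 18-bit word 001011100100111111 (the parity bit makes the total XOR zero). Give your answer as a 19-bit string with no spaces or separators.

XOR of the 18 data bits: 0⊕0⊕1⊕0⊕1⊕1⊕1⊕0⊕0⊕1⊕0⊕0⊕1⊕1⊕1⊕1⊕1⊕1 = 1
Parity bit = 1 (so all 19 bits XOR to 0).

0010111001001111111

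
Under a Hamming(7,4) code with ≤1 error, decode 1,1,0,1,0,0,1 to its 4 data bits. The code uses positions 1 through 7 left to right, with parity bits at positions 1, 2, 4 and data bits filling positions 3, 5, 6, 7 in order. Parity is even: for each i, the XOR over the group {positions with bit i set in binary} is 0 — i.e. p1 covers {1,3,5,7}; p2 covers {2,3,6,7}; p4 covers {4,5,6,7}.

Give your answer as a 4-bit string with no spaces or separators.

s1 (pos 1,3,5,7): 1⊕0⊕0⊕1 = 0
s2 (pos 2,3,6,7): 1⊕0⊕0⊕1 = 0
s4 (pos 4,5,6,7): 1⊕0⊕0⊕1 = 0
Syndrome s4…s1 = 000 → no error.
Read data bits from positions 3,5,6,7: 0001

0001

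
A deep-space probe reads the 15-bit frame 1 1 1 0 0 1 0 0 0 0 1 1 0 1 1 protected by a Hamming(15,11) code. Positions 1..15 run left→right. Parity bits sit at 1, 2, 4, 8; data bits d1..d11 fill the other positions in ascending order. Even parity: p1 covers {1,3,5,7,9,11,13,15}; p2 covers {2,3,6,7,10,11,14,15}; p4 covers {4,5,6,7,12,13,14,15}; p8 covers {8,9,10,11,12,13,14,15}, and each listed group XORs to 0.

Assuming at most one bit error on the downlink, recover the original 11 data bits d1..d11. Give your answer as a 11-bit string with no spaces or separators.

10100011011

s1 (pos 1,3,5,7,9,11,13,15): 1⊕1⊕0⊕0⊕0⊕1⊕0⊕1 = 0
s2 (pos 2,3,6,7,10,11,14,15): 1⊕1⊕1⊕0⊕0⊕1⊕1⊕1 = 0
s4 (pos 4,5,6,7,12,13,14,15): 0⊕0⊕1⊕0⊕1⊕0⊕1⊕1 = 0
s8 (pos 8,9,10,11,12,13,14,15): 0⊕0⊕0⊕1⊕1⊕0⊕1⊕1 = 0
Syndrome s8…s1 = 0000 → no error.
Read data bits from positions 3,5,6,7,9,10,11,12,13,14,15: 10100011011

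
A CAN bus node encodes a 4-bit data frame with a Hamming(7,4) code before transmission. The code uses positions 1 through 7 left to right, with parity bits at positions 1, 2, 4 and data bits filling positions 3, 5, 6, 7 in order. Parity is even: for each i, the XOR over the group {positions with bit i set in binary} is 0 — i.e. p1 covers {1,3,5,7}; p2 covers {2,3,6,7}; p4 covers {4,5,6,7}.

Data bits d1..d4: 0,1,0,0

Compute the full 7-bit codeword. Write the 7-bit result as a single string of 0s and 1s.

1001100

Place data at non-parity positions: p1 p2 0 p4 1 0 0
p1 (pos 1,3,5,7): XOR of data positions = 0⊕1⊕0 = 1
p2 (pos 2,3,6,7): XOR of data positions = 0⊕0⊕0 = 0
p4 (pos 4,5,6,7): XOR of data positions = 1⊕0⊕0 = 1
Codeword: 1001100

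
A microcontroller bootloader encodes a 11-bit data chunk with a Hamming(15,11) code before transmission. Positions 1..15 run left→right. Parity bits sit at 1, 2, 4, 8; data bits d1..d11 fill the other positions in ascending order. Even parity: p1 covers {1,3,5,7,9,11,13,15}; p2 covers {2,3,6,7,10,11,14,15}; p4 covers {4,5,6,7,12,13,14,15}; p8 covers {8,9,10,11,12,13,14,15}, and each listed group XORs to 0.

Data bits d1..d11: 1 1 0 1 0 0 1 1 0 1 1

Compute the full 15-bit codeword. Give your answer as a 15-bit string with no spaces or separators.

111110100011011

Place data at non-parity positions: p1 p2 1 p4 1 0 1 p8 0 0 1 1 0 1 1
p1 (pos 1,3,5,7,9,11,13,15): XOR of data positions = 1⊕1⊕1⊕0⊕1⊕0⊕1 = 1
p2 (pos 2,3,6,7,10,11,14,15): XOR of data positions = 1⊕0⊕1⊕0⊕1⊕1⊕1 = 1
p4 (pos 4,5,6,7,12,13,14,15): XOR of data positions = 1⊕0⊕1⊕1⊕0⊕1⊕1 = 1
p8 (pos 8,9,10,11,12,13,14,15): XOR of data positions = 0⊕0⊕1⊕1⊕0⊕1⊕1 = 0
Codeword: 111110100011011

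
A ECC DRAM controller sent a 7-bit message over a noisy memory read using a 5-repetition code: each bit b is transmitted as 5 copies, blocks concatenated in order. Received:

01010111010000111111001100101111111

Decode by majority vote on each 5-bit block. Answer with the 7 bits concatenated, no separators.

Block 1 (01010): 2 ones → 0
Block 2 (11101): 4 ones → 1
Block 3 (00001): 1 one → 0
Block 4 (11111): 5 ones → 1
Block 5 (00110): 2 ones → 0
Block 6 (01011): 3 ones → 1
Block 7 (11111): 5 ones → 1

0101011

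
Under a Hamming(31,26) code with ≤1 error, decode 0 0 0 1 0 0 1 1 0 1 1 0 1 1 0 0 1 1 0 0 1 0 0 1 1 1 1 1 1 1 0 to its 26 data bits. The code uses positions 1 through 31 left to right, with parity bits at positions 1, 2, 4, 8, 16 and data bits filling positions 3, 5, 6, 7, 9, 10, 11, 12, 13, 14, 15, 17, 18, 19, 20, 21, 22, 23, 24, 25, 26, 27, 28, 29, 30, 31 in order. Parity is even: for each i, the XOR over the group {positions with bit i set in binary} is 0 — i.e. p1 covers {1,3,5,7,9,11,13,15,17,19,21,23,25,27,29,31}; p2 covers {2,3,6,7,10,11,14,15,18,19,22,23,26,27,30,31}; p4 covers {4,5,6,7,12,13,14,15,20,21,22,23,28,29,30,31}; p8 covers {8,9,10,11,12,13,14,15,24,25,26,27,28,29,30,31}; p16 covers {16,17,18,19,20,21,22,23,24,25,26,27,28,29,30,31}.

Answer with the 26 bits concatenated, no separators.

s1 (pos 1,3,5,7,9,11,13,15,17,19,21,23,25,27,29,31): 0⊕0⊕0⊕1⊕0⊕1⊕1⊕0⊕1⊕0⊕1⊕0⊕1⊕1⊕1⊕0 = 0
s2 (pos 2,3,6,7,10,11,14,15,18,19,22,23,26,27,30,31): 0⊕0⊕0⊕1⊕1⊕1⊕1⊕0⊕1⊕0⊕0⊕0⊕1⊕1⊕1⊕0 = 0
s4 (pos 4,5,6,7,12,13,14,15,20,21,22,23,28,29,30,31): 1⊕0⊕0⊕1⊕0⊕1⊕1⊕0⊕0⊕1⊕0⊕0⊕1⊕1⊕1⊕0 = 0
s8 (pos 8,9,10,11,12,13,14,15,24,25,26,27,28,29,30,31): 1⊕0⊕1⊕1⊕0⊕1⊕1⊕0⊕1⊕1⊕1⊕1⊕1⊕1⊕1⊕0 = 0
s16 (pos 16,17,18,19,20,21,22,23,24,25,26,27,28,29,30,31): 0⊕1⊕1⊕0⊕0⊕1⊕0⊕0⊕1⊕1⊕1⊕1⊕1⊕1⊕1⊕0 = 0
Syndrome s16…s1 = 00000 → no error.
Read data bits from positions 3,5,6,7,9,10,11,12,13,14,15,17,18,19,20,21,22,23,24,25,26,27,28,29,30,31: 00010110110110010011111110

00010110110110010011111110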